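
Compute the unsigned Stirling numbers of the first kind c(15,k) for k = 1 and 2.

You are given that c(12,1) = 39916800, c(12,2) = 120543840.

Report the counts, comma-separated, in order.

87178291200, 283465647360

r13: T_13,1=12×39916800+0=479001600; T_13,2=12×120543840+39916800=1486442880
r14: T_14,1=13×479001600+0=6227020800; T_14,2=13×1486442880+479001600=19802759040
r15: T_15,1=14×6227020800+0=87178291200; T_15,2=14×19802759040+6227020800=283465647360
Read c(15,1) = 87178291200, c(15,2) = 283465647360.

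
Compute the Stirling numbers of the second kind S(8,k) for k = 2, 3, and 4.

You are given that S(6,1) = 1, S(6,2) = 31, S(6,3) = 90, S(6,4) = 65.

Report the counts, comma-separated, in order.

i=7: T(7,1)=0+1·1=1 | T(7,2)=1+2·31=63 | T(7,3)=31+3·90=301 | T(7,4)=90+4·65=350
i=8: T(8,2)=1+2·63=127 | T(8,3)=63+3·301=966 | T(8,4)=301+4·350=1701
Read S(8,2) = 127, S(8,3) = 966, S(8,4) = 1701.

127, 966, 1701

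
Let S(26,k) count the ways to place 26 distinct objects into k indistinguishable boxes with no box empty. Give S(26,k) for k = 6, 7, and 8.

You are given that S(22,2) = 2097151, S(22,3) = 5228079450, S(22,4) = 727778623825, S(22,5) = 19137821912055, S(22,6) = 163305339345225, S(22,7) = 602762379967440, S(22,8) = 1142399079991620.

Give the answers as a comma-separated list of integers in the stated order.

i=23: T(23,3)=2097151+3·5228079450=15686335501 | T(23,4)=5228079450+4·727778623825=2916342574750 | T(23,5)=727778623825+5·19137821912055=96416888184100 | T(23,6)=19137821912055+6·163305339345225=998969857983405 | T(23,7)=163305339345225+7·602762379967440=4382641999117305 | T(23,8)=602762379967440+8·1142399079991620=9741955019900400
i=24: T(24,4)=15686335501+4·2916342574750=11681056634501 | T(24,5)=2916342574750+5·96416888184100=485000783495250 | T(24,6)=96416888184100+6·998969857983405=6090236036084530 | T(24,7)=998969857983405+7·4382641999117305=31677463851804540 | T(24,8)=4382641999117305+8·9741955019900400=82318282158320505
i=25: T(25,5)=11681056634501+5·485000783495250=2436684974110751 | T(25,6)=485000783495250+6·6090236036084530=37026417000002430 | T(25,7)=6090236036084530+7·31677463851804540=227832482998716310 | T(25,8)=31677463851804540+8·82318282158320505=690223721118368580
i=26: T(26,6)=2436684974110751+6·37026417000002430=224595186974125331 | T(26,7)=37026417000002430+7·227832482998716310=1631853797991016600 | T(26,8)=227832482998716310+8·690223721118368580=5749622251945664950
Read S(26,6) = 224595186974125331, S(26,7) = 1631853797991016600, S(26,8) = 5749622251945664950.

224595186974125331, 1631853797991016600, 5749622251945664950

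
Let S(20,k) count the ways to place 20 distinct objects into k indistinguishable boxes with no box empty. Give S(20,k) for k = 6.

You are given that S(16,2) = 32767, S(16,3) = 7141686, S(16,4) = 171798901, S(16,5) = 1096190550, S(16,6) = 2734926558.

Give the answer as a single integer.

r17: T_17,3=3×7141686+32767=21457825; T_17,4=4×171798901+7141686=694337290; T_17,5=5×1096190550+171798901=5652751651; T_17,6=6×2734926558+1096190550=17505749898
r18: T_18,4=4×694337290+21457825=2798806985; T_18,5=5×5652751651+694337290=28958095545; T_18,6=6×17505749898+5652751651=110687251039
r19: T_19,5=5×28958095545+2798806985=147589284710; T_19,6=6×110687251039+28958095545=693081601779
r20: T_20,6=6×693081601779+147589284710=4306078895384
Read S(20,6) = 4306078895384.

4306078895384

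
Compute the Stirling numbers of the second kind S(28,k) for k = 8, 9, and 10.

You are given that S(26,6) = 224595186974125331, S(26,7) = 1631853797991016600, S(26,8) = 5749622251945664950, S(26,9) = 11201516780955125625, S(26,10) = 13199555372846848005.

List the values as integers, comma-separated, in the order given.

i=27: T(27,7)=224595186974125331+7·1631853797991016600=11647571772911241531 | T(27,8)=1631853797991016600+8·5749622251945664950=47628831813556336200 | T(27,9)=5749622251945664950+9·11201516780955125625=106563273280541795575 | T(27,10)=11201516780955125625+10·13199555372846848005=143197070509423605675
i=28: T(28,8)=11647571772911241531+8·47628831813556336200=392678226281361931131 | T(28,9)=47628831813556336200+9·106563273280541795575=1006698291338432496375 | T(28,10)=106563273280541795575+10·143197070509423605675=1538533978374777852325
Read S(28,8) = 392678226281361931131, S(28,9) = 1006698291338432496375, S(28,10) = 1538533978374777852325.

392678226281361931131, 1006698291338432496375, 1538533978374777852325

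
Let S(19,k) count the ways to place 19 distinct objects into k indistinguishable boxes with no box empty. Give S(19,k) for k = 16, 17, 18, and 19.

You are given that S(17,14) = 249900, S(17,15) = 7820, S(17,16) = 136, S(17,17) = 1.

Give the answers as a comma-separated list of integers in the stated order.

[18] T[18,15]:15*7820+249900=367200 · T[18,16]:16*136+7820=9996 · T[18,17]:17*1+136=153 · T[18,18]:18*0+1=1
[19] T[19,16]:16*9996+367200=527136 · T[19,17]:17*153+9996=12597 · T[19,18]:18*1+153=171 · T[19,19]:19*0+1=1
Read S(19,16) = 527136, S(19,17) = 12597, S(19,18) = 171, S(19,19) = 1.

527136, 12597, 171, 1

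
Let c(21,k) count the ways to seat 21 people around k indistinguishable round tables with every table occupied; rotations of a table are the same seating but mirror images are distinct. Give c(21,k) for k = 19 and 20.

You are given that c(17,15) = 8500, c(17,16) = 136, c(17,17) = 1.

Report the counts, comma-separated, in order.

20615, 210

@18  (18,16):136·17+8500→10812, (18,17):1·17+136→153, (18,18):0·17+1→1
@19  (19,17):153·18+10812→13566, (19,18):1·18+153→171, (19,19):0·18+1→1
@20  (20,18):171·19+13566→16815, (20,19):1·19+171→190, (20,20):0·19+1→1
@21  (21,19):190·20+16815→20615, (21,20):1·20+190→210
Read c(21,19) = 20615, c(21,20) = 210.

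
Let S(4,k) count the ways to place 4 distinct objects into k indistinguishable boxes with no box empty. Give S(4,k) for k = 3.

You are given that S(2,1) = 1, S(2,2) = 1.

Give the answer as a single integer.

6

i=3: T(3,2)=1+2·1=3 | T(3,3)=1+3·0=1
i=4: T(4,3)=3+3·1=6
Read S(4,3) = 6.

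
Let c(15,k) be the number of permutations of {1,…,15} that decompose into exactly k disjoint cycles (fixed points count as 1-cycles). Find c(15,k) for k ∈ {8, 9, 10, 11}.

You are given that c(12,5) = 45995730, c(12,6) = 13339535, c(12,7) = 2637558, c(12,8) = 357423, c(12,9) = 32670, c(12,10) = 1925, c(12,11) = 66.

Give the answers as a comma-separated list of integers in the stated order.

2681453775, 368411615, 37312275, 2749747

i=13: T(13,6)=45995730+12·13339535=206070150 | T(13,7)=13339535+12·2637558=44990231 | T(13,8)=2637558+12·357423=6926634 | T(13,9)=357423+12·32670=749463 | T(13,10)=32670+12·1925=55770 | T(13,11)=1925+12·66=2717
i=14: T(14,7)=206070150+13·44990231=790943153 | T(14,8)=44990231+13·6926634=135036473 | T(14,9)=6926634+13·749463=16669653 | T(14,10)=749463+13·55770=1474473 | T(14,11)=55770+13·2717=91091
i=15: T(15,8)=790943153+14·135036473=2681453775 | T(15,9)=135036473+14·16669653=368411615 | T(15,10)=16669653+14·1474473=37312275 | T(15,11)=1474473+14·91091=2749747
Read c(15,8) = 2681453775, c(15,9) = 368411615, c(15,10) = 37312275, c(15,11) = 2749747.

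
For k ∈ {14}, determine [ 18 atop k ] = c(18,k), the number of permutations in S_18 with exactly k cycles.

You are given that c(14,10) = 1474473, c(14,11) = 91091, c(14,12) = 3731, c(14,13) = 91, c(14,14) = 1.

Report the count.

13896582

r15: T_15,11=14×91091+1474473=2749747; T_15,12=14×3731+91091=143325; T_15,13=14×91+3731=5005; T_15,14=14×1+91=105
r16: T_16,12=15×143325+2749747=4899622; T_16,13=15×5005+143325=218400; T_16,14=15×105+5005=6580
r17: T_17,13=16×218400+4899622=8394022; T_17,14=16×6580+218400=323680
r18: T_18,14=17×323680+8394022=13896582
Read c(18,14) = 13896582.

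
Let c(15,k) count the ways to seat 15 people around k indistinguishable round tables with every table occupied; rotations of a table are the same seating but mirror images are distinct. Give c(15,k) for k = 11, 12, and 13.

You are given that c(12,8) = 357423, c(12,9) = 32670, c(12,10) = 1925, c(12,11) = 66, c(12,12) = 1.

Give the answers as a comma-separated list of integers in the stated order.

2749747, 143325, 5005

@13  (13,9):32670·12+357423→749463, (13,10):1925·12+32670→55770, (13,11):66·12+1925→2717, (13,12):1·12+66→78, (13,13):0·12+1→1
@14  (14,10):55770·13+749463→1474473, (14,11):2717·13+55770→91091, (14,12):78·13+2717→3731, (14,13):1·13+78→91
@15  (15,11):91091·14+1474473→2749747, (15,12):3731·14+91091→143325, (15,13):91·14+3731→5005
Read c(15,11) = 2749747, c(15,12) = 143325, c(15,13) = 5005.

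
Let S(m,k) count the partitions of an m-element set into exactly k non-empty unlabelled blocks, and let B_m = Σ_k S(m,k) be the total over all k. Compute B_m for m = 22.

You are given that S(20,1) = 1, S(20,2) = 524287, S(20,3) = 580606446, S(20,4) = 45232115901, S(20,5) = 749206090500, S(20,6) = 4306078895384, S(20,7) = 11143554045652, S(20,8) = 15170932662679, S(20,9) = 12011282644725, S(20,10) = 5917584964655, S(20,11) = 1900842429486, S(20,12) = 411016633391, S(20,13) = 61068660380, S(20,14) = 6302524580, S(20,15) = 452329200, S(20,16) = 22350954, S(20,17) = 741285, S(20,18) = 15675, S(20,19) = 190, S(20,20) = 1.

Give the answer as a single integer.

4506715738447323

r21: T_21,1=1×1+0=1; T_21,2=2×524287+1=1048575; T_21,3=3×580606446+524287=1742343625; T_21,4=4×45232115901+580606446=181509070050; T_21,5=5×749206090500+45232115901=3791262568401; T_21,6=6×4306078895384+749206090500=26585679462804; T_21,7=7×11143554045652+4306078895384=82310957214948; T_21,8=8×15170932662679+11143554045652=132511015347084; T_21,9=9×12011282644725+15170932662679=123272476465204; T_21,10=10×5917584964655+12011282644725=71187132291275; T_21,11=11×1900842429486+5917584964655=26826851689001; T_21,12=12×411016633391+1900842429486=6833042030178; T_21,13=13×61068660380+411016633391=1204909218331; T_21,14=14×6302524580+61068660380=149304004500; T_21,15=15×452329200+6302524580=13087462580; T_21,16=16×22350954+452329200=809944464; T_21,17=17×741285+22350954=34952799; T_21,18=18×15675+741285=1023435; T_21,19=19×190+15675=19285; T_21,20=20×1+190=210; T_21,21=21×0+1=1
r22: T_22,1=1×1+0=1; T_22,2=2×1048575+1=2097151; T_22,3=3×1742343625+1048575=5228079450; T_22,4=4×181509070050+1742343625=727778623825; T_22,5=5×3791262568401+181509070050=19137821912055; T_22,6=6×26585679462804+3791262568401=163305339345225; T_22,7=7×82310957214948+26585679462804=602762379967440; T_22,8=8×132511015347084+82310957214948=1142399079991620; T_22,9=9×123272476465204+132511015347084=1241963303533920; T_22,10=10×71187132291275+123272476465204=835143799377954; T_22,11=11×26826851689001+71187132291275=366282500870286; T_22,12=12×6833042030178+26826851689001=108823356051137; T_22,13=13×1204909218331+6833042030178=22496861868481; T_22,14=14×149304004500+1204909218331=3295165281331; T_22,15=15×13087462580+149304004500=345615943200; T_22,16=16×809944464+13087462580=26046574004; T_22,17=17×34952799+809944464=1404142047; T_22,18=18×1023435+34952799=53374629; T_22,19=19×19285+1023435=1389850; T_22,20=20×210+19285=23485; T_22,21=21×1+210=231; T_22,22=22×0+1=1
B_22 = ΣS(22,k) = 1+2097151+5228079450+727778623825+19137821912055+163305339345225+602762379967440+1142399079991620+1241963303533920+835143799377954+366282500870286+108823356051137+22496861868481+3295165281331+345615943200+26046574004+1404142047+53374629+1389850+23485+231+1 = 4506715738447323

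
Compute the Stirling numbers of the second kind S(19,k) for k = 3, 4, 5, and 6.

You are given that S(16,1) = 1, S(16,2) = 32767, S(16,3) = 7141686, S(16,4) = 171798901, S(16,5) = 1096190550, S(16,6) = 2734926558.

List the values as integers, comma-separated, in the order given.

i=17: T(17,1)=0+1·1=1 | T(17,2)=1+2·32767=65535 | T(17,3)=32767+3·7141686=21457825 | T(17,4)=7141686+4·171798901=694337290 | T(17,5)=171798901+5·1096190550=5652751651 | T(17,6)=1096190550+6·2734926558=17505749898
i=18: T(18,2)=1+2·65535=131071 | T(18,3)=65535+3·21457825=64439010 | T(18,4)=21457825+4·694337290=2798806985 | T(18,5)=694337290+5·5652751651=28958095545 | T(18,6)=5652751651+6·17505749898=110687251039
i=19: T(19,3)=131071+3·64439010=193448101 | T(19,4)=64439010+4·2798806985=11259666950 | T(19,5)=2798806985+5·28958095545=147589284710 | T(19,6)=28958095545+6·110687251039=693081601779
Read S(19,3) = 193448101, S(19,4) = 11259666950, S(19,5) = 147589284710, S(19,6) = 693081601779.

193448101, 11259666950, 147589284710, 693081601779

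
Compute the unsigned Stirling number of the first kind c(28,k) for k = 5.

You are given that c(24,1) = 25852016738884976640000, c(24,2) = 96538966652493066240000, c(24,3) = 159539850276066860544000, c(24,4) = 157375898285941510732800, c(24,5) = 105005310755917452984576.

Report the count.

55278125307966865191587481600

i=25: T(25,2)=25852016738884976640000+24·96538966652493066240000=2342787216398718566400000 | T(25,3)=96538966652493066240000+24·159539850276066860544000=3925495373278097719296000 | T(25,4)=159539850276066860544000+24·157375898285941510732800=3936561409138663118131200 | T(25,5)=157375898285941510732800+24·105005310755917452984576=2677503356427960382362624
i=26: T(26,3)=2342787216398718566400000+25·3925495373278097719296000=100480171548351161548800000 | T(26,4)=3925495373278097719296000+25·3936561409138663118131200=102339530601744675672576000 | T(26,5)=3936561409138663118131200+25·2677503356427960382362624=70874145319837672677196800
i=27: T(27,4)=100480171548351161548800000+26·102339530601744675672576000=2761307967193712729035776000 | T(27,5)=102339530601744675672576000+26·70874145319837672677196800=1945067308917524165279692800
i=28: T(28,5)=2761307967193712729035776000+27·1945067308917524165279692800=55278125307966865191587481600
Read c(28,5) = 55278125307966865191587481600.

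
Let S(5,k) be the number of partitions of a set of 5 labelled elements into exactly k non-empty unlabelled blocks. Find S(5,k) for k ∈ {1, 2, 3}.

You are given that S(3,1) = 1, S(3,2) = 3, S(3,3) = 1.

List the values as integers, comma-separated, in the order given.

[4] T[4,1]:1*1+0=1 · T[4,2]:2*3+1=7 · T[4,3]:3*1+3=6
[5] T[5,1]:1*1+0=1 · T[5,2]:2*7+1=15 · T[5,3]:3*6+7=25
Read S(5,1) = 1, S(5,2) = 15, S(5,3) = 25.

1, 15, 25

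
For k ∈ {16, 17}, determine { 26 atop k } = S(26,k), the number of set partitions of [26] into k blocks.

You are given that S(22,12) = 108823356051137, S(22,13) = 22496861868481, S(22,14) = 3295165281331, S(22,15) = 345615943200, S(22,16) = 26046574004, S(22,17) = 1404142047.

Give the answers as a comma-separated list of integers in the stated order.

@23  (23,13):22496861868481·13+108823356051137→401282560341390, (23,14):3295165281331·14+22496861868481→68629175807115, (23,15):345615943200·15+3295165281331→8479404429331, (23,16):26046574004·16+345615943200→762361127264, (23,17):1404142047·17+26046574004→49916988803
@24  (24,14):68629175807115·14+401282560341390→1362091021641000, (24,15):8479404429331·15+68629175807115→195820242247080, (24,16):762361127264·16+8479404429331→20677182465555, (24,17):49916988803·17+762361127264→1610949936915
@25  (25,15):195820242247080·15+1362091021641000→4299394655347200, (25,16):20677182465555·16+195820242247080→526655161695960, (25,17):1610949936915·17+20677182465555→48063331393110
@26  (26,16):526655161695960·16+4299394655347200→12725877242482560, (26,17):48063331393110·17+526655161695960→1343731795378830
Read S(26,16) = 12725877242482560, S(26,17) = 1343731795378830.

12725877242482560, 1343731795378830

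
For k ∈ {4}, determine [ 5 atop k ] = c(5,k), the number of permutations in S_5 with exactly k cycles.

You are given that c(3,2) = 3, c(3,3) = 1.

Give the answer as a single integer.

@4  (4,3):1·3+3→6, (4,4):0·3+1→1
@5  (5,4):1·4+6→10
Read c(5,4) = 10.

10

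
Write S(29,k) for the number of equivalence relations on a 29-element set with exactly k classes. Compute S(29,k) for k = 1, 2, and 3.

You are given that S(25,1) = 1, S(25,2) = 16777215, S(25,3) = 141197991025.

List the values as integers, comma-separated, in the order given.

1, 268435455, 11438127792025

r26: T_26,1=1×1+0=1; T_26,2=2×16777215+1=33554431; T_26,3=3×141197991025+16777215=423610750290
r27: T_27,1=1×1+0=1; T_27,2=2×33554431+1=67108863; T_27,3=3×423610750290+33554431=1270865805301
r28: T_28,1=1×1+0=1; T_28,2=2×67108863+1=134217727; T_28,3=3×1270865805301+67108863=3812664524766
r29: T_29,1=1×1+0=1; T_29,2=2×134217727+1=268435455; T_29,3=3×3812664524766+134217727=11438127792025
Read S(29,1) = 1, S(29,2) = 268435455, S(29,3) = 11438127792025.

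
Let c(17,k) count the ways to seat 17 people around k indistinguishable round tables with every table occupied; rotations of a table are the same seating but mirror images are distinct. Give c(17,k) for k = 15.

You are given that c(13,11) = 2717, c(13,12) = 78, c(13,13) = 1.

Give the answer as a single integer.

r14: T_14,12=13×78+2717=3731; T_14,13=13×1+78=91; T_14,14=13×0+1=1
r15: T_15,13=14×91+3731=5005; T_15,14=14×1+91=105; T_15,15=14×0+1=1
r16: T_16,14=15×105+5005=6580; T_16,15=15×1+105=120
r17: T_17,15=16×120+6580=8500
Read c(17,15) = 8500.

8500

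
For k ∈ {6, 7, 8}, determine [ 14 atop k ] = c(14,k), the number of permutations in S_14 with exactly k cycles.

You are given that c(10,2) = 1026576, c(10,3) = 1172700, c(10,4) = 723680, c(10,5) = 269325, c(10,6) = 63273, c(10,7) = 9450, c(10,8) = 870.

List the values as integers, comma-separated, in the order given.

[11] T[11,3]:10*1172700+1026576=12753576 · T[11,4]:10*723680+1172700=8409500 · T[11,5]:10*269325+723680=3416930 · T[11,6]:10*63273+269325=902055 · T[11,7]:10*9450+63273=157773 · T[11,8]:10*870+9450=18150
[12] T[12,4]:11*8409500+12753576=105258076 · T[12,5]:11*3416930+8409500=45995730 · T[12,6]:11*902055+3416930=13339535 · T[12,7]:11*157773+902055=2637558 · T[12,8]:11*18150+157773=357423
[13] T[13,5]:12*45995730+105258076=657206836 · T[13,6]:12*13339535+45995730=206070150 · T[13,7]:12*2637558+13339535=44990231 · T[13,8]:12*357423+2637558=6926634
[14] T[14,6]:13*206070150+657206836=3336118786 · T[14,7]:13*44990231+206070150=790943153 · T[14,8]:13*6926634+44990231=135036473
Read c(14,6) = 3336118786, c(14,7) = 790943153, c(14,8) = 135036473.

3336118786, 790943153, 135036473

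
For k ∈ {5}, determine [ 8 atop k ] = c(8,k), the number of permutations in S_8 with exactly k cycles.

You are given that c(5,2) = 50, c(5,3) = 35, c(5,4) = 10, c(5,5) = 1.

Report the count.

1960

[6] T[6,3]:5*35+50=225 · T[6,4]:5*10+35=85 · T[6,5]:5*1+10=15
[7] T[7,4]:6*85+225=735 · T[7,5]:6*15+85=175
[8] T[8,5]:7*175+735=1960
Read c(8,5) = 1960.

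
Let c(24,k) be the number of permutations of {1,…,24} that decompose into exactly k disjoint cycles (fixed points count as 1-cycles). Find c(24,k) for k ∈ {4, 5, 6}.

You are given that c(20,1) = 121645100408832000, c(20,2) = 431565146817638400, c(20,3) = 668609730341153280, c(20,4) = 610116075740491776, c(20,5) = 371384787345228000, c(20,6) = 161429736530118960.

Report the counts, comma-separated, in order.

@21  (21,1):121645100408832000·20+0→2432902008176640000, (21,2):431565146817638400·20+121645100408832000→8752948036761600000, (21,3):668609730341153280·20+431565146817638400→13803759753640704000, (21,4):610116075740491776·20+668609730341153280→12870931245150988800, (21,5):371384787345228000·20+610116075740491776→8037811822645051776, (21,6):161429736530118960·20+371384787345228000→3599979517947607200
@22  (22,2):8752948036761600000·21+2432902008176640000→186244810780170240000, (22,3):13803759753640704000·21+8752948036761600000→298631902863216384000, (22,4):12870931245150988800·21+13803759753640704000→284093315901811468800, (22,5):8037811822645051776·21+12870931245150988800→181664979520697076096, (22,6):3599979517947607200·21+8037811822645051776→83637381699544802976
@23  (23,3):298631902863216384000·22+186244810780170240000→6756146673770930688000, (23,4):284093315901811468800·22+298631902863216384000→6548684852703068697600, (23,5):181664979520697076096·22+284093315901811468800→4280722865357147142912, (23,6):83637381699544802976·22+181664979520697076096→2021687376910682741568
@24  (24,4):6548684852703068697600·23+6756146673770930688000→157375898285941510732800, (24,5):4280722865357147142912·23+6548684852703068697600→105005310755917452984576, (24,6):2021687376910682741568·23+4280722865357147142912→50779532534302850198976
Read c(24,4) = 157375898285941510732800, c(24,5) = 105005310755917452984576, c(24,6) = 50779532534302850198976.

157375898285941510732800, 105005310755917452984576, 50779532534302850198976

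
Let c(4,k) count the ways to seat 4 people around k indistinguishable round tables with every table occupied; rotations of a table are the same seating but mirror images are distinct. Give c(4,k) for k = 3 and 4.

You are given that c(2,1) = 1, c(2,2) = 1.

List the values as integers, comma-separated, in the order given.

r3: T_3,2=2×1+1=3; T_3,3=2×0+1=1
r4: T_4,3=3×1+3=6; T_4,4=3×0+1=1
Read c(4,3) = 6, c(4,4) = 1.

6, 1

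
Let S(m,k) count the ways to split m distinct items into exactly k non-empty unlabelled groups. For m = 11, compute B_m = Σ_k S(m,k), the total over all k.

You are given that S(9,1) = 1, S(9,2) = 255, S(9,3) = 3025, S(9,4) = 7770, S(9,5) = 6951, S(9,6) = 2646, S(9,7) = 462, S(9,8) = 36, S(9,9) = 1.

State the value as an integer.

678570

[10] T[10,1]:1*1+0=1 · T[10,2]:2*255+1=511 · T[10,3]:3*3025+255=9330 · T[10,4]:4*7770+3025=34105 · T[10,5]:5*6951+7770=42525 · T[10,6]:6*2646+6951=22827 · T[10,7]:7*462+2646=5880 · T[10,8]:8*36+462=750 · T[10,9]:9*1+36=45 · T[10,10]:10*0+1=1
[11] T[11,1]:1*1+0=1 · T[11,2]:2*511+1=1023 · T[11,3]:3*9330+511=28501 · T[11,4]:4*34105+9330=145750 · T[11,5]:5*42525+34105=246730 · T[11,6]:6*22827+42525=179487 · T[11,7]:7*5880+22827=63987 · T[11,8]:8*750+5880=11880 · T[11,9]:9*45+750=1155 · T[11,10]:10*1+45=55 · T[11,11]:11*0+1=1
B_11 = ΣS(11,k) = 1+1023+28501+145750+246730+179487+63987+11880+1155+55+1 = 678570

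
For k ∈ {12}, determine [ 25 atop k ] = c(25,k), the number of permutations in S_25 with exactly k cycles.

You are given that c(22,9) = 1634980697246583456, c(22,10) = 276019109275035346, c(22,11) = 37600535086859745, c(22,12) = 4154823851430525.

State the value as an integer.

130770928736755873500

[23] T[23,10]:22*276019109275035346+1634980697246583456=7707401101297361068 · T[23,11]:22*37600535086859745+276019109275035346=1103230881185949736 · T[23,12]:22*4154823851430525+37600535086859745=129006659818331295
[24] T[24,11]:23*1103230881185949736+7707401101297361068=33081711368574204996 · T[24,12]:23*129006659818331295+1103230881185949736=4070384057007569521
[25] T[25,12]:24*4070384057007569521+33081711368574204996=130770928736755873500
Read c(25,12) = 130770928736755873500.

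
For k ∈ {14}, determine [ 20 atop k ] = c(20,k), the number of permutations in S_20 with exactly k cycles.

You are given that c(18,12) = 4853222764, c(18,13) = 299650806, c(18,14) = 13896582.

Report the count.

i=19: T(19,13)=4853222764+18·299650806=10246937272 | T(19,14)=299650806+18·13896582=549789282
i=20: T(20,14)=10246937272+19·549789282=20692933630
Read c(20,14) = 20692933630.

20692933630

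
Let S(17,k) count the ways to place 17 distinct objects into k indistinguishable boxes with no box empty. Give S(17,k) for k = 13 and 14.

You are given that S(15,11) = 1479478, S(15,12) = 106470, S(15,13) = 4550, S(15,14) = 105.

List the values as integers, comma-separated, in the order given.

4910178, 249900

i=16: T(16,12)=1479478+12·106470=2757118 | T(16,13)=106470+13·4550=165620 | T(16,14)=4550+14·105=6020
i=17: T(17,13)=2757118+13·165620=4910178 | T(17,14)=165620+14·6020=249900
Read S(17,13) = 4910178, S(17,14) = 249900.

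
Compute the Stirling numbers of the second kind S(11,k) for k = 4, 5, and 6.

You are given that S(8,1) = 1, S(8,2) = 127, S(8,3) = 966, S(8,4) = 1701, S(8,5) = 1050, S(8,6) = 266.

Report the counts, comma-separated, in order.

@9  (9,2):127·2+1→255, (9,3):966·3+127→3025, (9,4):1701·4+966→7770, (9,5):1050·5+1701→6951, (9,6):266·6+1050→2646
@10  (10,3):3025·3+255→9330, (10,4):7770·4+3025→34105, (10,5):6951·5+7770→42525, (10,6):2646·6+6951→22827
@11  (11,4):34105·4+9330→145750, (11,5):42525·5+34105→246730, (11,6):22827·6+42525→179487
Read S(11,4) = 145750, S(11,5) = 246730, S(11,6) = 179487.

145750, 246730, 179487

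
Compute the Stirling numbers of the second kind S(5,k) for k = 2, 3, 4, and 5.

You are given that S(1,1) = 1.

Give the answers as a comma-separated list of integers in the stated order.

15, 25, 10, 1

i=2: T(2,1)=0+1·1=1 | T(2,2)=1+2·0=1
i=3: T(3,1)=0+1·1=1 | T(3,2)=1+2·1=3 | T(3,3)=1+3·0=1
i=4: T(4,1)=0+1·1=1 | T(4,2)=1+2·3=7 | T(4,3)=3+3·1=6 | T(4,4)=1+4·0=1
i=5: T(5,2)=1+2·7=15 | T(5,3)=7+3·6=25 | T(5,4)=6+4·1=10 | T(5,5)=1+5·0=1
Read S(5,2) = 15, S(5,3) = 25, S(5,4) = 10, S(5,5) = 1.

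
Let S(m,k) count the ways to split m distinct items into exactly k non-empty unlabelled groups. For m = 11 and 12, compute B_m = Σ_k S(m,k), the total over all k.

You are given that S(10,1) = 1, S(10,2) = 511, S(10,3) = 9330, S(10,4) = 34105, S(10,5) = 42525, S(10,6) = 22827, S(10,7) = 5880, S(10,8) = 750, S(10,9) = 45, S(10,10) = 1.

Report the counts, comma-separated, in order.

678570, 4213597

row 11: T[11][1]=1·1+0=1  T[11][2]=2·511+1=1023  T[11][3]=3·9330+511=28501  T[11][4]=4·34105+9330=145750  T[11][5]=5·42525+34105=246730  T[11][6]=6·22827+42525=179487  T[11][7]=7·5880+22827=63987  T[11][8]=8·750+5880=11880  T[11][9]=9·45+750=1155  T[11][10]=10·1+45=55  T[11][11]=11·0+1=1
row 12: T[12][1]=1·1+0=1  T[12][2]=2·1023+1=2047  T[12][3]=3·28501+1023=86526  T[12][4]=4·145750+28501=611501  T[12][5]=5·246730+145750=1379400  T[12][6]=6·179487+246730=1323652  T[12][7]=7·63987+179487=627396  T[12][8]=8·11880+63987=159027  T[12][9]=9·1155+11880=22275  T[12][10]=10·55+1155=1705  T[12][11]=11·1+55=66  T[12][12]=12·0+1=1
B_11 = ΣS(11,k) = 1+1023+28501+145750+246730+179487+63987+11880+1155+55+1 = 678570
B_12 = ΣS(12,k) = 1+2047+86526+611501+1379400+1323652+627396+159027+22275+1705+66+1 = 4213597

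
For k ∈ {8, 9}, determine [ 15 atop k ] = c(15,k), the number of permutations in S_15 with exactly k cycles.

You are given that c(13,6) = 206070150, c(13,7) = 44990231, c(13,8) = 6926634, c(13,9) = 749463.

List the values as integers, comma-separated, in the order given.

2681453775, 368411615

r14: T_14,7=13×44990231+206070150=790943153; T_14,8=13×6926634+44990231=135036473; T_14,9=13×749463+6926634=16669653
r15: T_15,8=14×135036473+790943153=2681453775; T_15,9=14×16669653+135036473=368411615
Read c(15,8) = 2681453775, c(15,9) = 368411615.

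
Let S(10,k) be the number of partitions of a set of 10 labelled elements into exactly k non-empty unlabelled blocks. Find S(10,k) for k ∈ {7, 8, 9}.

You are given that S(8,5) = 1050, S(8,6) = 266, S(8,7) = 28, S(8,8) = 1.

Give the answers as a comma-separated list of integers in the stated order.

5880, 750, 45

[9] T[9,6]:6*266+1050=2646 · T[9,7]:7*28+266=462 · T[9,8]:8*1+28=36 · T[9,9]:9*0+1=1
[10] T[10,7]:7*462+2646=5880 · T[10,8]:8*36+462=750 · T[10,9]:9*1+36=45
Read S(10,7) = 5880, S(10,8) = 750, S(10,9) = 45.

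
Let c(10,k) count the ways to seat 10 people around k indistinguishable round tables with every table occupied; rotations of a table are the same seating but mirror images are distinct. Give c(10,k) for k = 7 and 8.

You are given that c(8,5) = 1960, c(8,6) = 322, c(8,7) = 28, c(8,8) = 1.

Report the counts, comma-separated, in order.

row 9: T[9][6]=8·322+1960=4536  T[9][7]=8·28+322=546  T[9][8]=8·1+28=36
row 10: T[10][7]=9·546+4536=9450  T[10][8]=9·36+546=870
Read c(10,7) = 9450, c(10,8) = 870.

9450, 870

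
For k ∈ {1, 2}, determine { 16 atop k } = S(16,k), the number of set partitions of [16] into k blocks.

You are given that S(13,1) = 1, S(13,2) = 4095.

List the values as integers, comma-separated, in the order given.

1, 32767

@14  (14,1):1·1+0→1, (14,2):4095·2+1→8191
@15  (15,1):1·1+0→1, (15,2):8191·2+1→16383
@16  (16,1):1·1+0→1, (16,2):16383·2+1→32767
Read S(16,1) = 1, S(16,2) = 32767.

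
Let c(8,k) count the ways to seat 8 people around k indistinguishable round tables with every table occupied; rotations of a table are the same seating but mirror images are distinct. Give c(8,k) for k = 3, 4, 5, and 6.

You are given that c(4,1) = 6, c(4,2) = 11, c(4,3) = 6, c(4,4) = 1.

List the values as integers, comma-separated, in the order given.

@5  (5,1):6·4+0→24, (5,2):11·4+6→50, (5,3):6·4+11→35, (5,4):1·4+6→10, (5,5):0·4+1→1
@6  (6,1):24·5+0→120, (6,2):50·5+24→274, (6,3):35·5+50→225, (6,4):10·5+35→85, (6,5):1·5+10→15, (6,6):0·5+1→1
@7  (7,2):274·6+120→1764, (7,3):225·6+274→1624, (7,4):85·6+225→735, (7,5):15·6+85→175, (7,6):1·6+15→21
@8  (8,3):1624·7+1764→13132, (8,4):735·7+1624→6769, (8,5):175·7+735→1960, (8,6):21·7+175→322
Read c(8,3) = 13132, c(8,4) = 6769, c(8,5) = 1960, c(8,6) = 322.

13132, 6769, 1960, 322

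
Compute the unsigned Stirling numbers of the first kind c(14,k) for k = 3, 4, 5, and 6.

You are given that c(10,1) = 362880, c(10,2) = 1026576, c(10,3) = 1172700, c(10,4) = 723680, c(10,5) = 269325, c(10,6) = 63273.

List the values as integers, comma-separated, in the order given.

[11] T[11,1]:10*362880+0=3628800 · T[11,2]:10*1026576+362880=10628640 · T[11,3]:10*1172700+1026576=12753576 · T[11,4]:10*723680+1172700=8409500 · T[11,5]:10*269325+723680=3416930 · T[11,6]:10*63273+269325=902055
[12] T[12,1]:11*3628800+0=39916800 · T[12,2]:11*10628640+3628800=120543840 · T[12,3]:11*12753576+10628640=150917976 · T[12,4]:11*8409500+12753576=105258076 · T[12,5]:11*3416930+8409500=45995730 · T[12,6]:11*902055+3416930=13339535
[13] T[13,2]:12*120543840+39916800=1486442880 · T[13,3]:12*150917976+120543840=1931559552 · T[13,4]:12*105258076+150917976=1414014888 · T[13,5]:12*45995730+105258076=657206836 · T[13,6]:12*13339535+45995730=206070150
[14] T[14,3]:13*1931559552+1486442880=26596717056 · T[14,4]:13*1414014888+1931559552=20313753096 · T[14,5]:13*657206836+1414014888=9957703756 · T[14,6]:13*206070150+657206836=3336118786
Read c(14,3) = 26596717056, c(14,4) = 20313753096, c(14,5) = 9957703756, c(14,6) = 3336118786.

26596717056, 20313753096, 9957703756, 3336118786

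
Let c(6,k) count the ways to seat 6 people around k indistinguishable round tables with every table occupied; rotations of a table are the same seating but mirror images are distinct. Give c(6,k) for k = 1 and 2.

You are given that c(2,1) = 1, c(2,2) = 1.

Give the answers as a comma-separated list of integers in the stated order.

row 3: T[3][1]=2·1+0=2  T[3][2]=2·1+1=3
row 4: T[4][1]=3·2+0=6  T[4][2]=3·3+2=11
row 5: T[5][1]=4·6+0=24  T[5][2]=4·11+6=50
row 6: T[6][1]=5·24+0=120  T[6][2]=5·50+24=274
Read c(6,1) = 120, c(6,2) = 274.

120, 274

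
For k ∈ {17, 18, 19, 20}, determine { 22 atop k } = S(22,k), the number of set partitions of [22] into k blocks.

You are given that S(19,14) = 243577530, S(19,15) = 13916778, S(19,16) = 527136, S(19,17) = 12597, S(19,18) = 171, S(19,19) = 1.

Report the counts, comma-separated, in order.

i=20: T(20,15)=243577530+15·13916778=452329200 | T(20,16)=13916778+16·527136=22350954 | T(20,17)=527136+17·12597=741285 | T(20,18)=12597+18·171=15675 | T(20,19)=171+19·1=190 | T(20,20)=1+20·0=1
i=21: T(21,16)=452329200+16·22350954=809944464 | T(21,17)=22350954+17·741285=34952799 | T(21,18)=741285+18·15675=1023435 | T(21,19)=15675+19·190=19285 | T(21,20)=190+20·1=210
i=22: T(22,17)=809944464+17·34952799=1404142047 | T(22,18)=34952799+18·1023435=53374629 | T(22,19)=1023435+19·19285=1389850 | T(22,20)=19285+20·210=23485
Read S(22,17) = 1404142047, S(22,18) = 53374629, S(22,19) = 1389850, S(22,20) = 23485.

1404142047, 53374629, 1389850, 23485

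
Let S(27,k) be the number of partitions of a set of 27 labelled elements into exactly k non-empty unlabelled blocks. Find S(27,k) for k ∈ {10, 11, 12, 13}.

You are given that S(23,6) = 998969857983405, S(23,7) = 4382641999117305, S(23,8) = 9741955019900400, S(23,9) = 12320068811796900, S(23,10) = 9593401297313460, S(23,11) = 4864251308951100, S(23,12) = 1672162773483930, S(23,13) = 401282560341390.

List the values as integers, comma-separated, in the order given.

143197070509423605675, 123519417123830092365, 71823166587281982600, 29206898819153109600

@24  (24,7):4382641999117305·7+998969857983405→31677463851804540, (24,8):9741955019900400·8+4382641999117305→82318282158320505, (24,9):12320068811796900·9+9741955019900400→120622574326072500, (24,10):9593401297313460·10+12320068811796900→108254081784931500, (24,11):4864251308951100·11+9593401297313460→63100165695775560, (24,12):1672162773483930·12+4864251308951100→24930204590758260, (24,13):401282560341390·13+1672162773483930→6888836057922000
@25  (25,8):82318282158320505·8+31677463851804540→690223721118368580, (25,9):120622574326072500·9+82318282158320505→1167921451092973005, (25,10):108254081784931500·10+120622574326072500→1203163392175387500, (25,11):63100165695775560·11+108254081784931500→802355904438462660, (25,12):24930204590758260·12+63100165695775560→362262620784874680, (25,13):6888836057922000·13+24930204590758260→114485073343744260
@26  (26,9):1167921451092973005·9+690223721118368580→11201516780955125625, (26,10):1203163392175387500·10+1167921451092973005→13199555372846848005, (26,11):802355904438462660·11+1203163392175387500→10029078340998476760, (26,12):362262620784874680·12+802355904438462660→5149507353856958820, (26,13):114485073343744260·13+362262620784874680→1850568574253550060
@27  (27,10):13199555372846848005·10+11201516780955125625→143197070509423605675, (27,11):10029078340998476760·11+13199555372846848005→123519417123830092365, (27,12):5149507353856958820·12+10029078340998476760→71823166587281982600, (27,13):1850568574253550060·13+5149507353856958820→29206898819153109600
Read S(27,10) = 143197070509423605675, S(27,11) = 123519417123830092365, S(27,12) = 71823166587281982600, S(27,13) = 29206898819153109600.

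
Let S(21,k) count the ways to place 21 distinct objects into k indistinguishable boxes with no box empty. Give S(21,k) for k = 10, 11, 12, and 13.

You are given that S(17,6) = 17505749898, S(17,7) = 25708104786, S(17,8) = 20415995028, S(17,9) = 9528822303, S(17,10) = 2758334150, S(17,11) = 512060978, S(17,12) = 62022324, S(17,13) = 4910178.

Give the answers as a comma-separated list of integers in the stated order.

71187132291275, 26826851689001, 6833042030178, 1204909218331

@18  (18,7):25708104786·7+17505749898→197462483400, (18,8):20415995028·8+25708104786→189036065010, (18,9):9528822303·9+20415995028→106175395755, (18,10):2758334150·10+9528822303→37112163803, (18,11):512060978·11+2758334150→8391004908, (18,12):62022324·12+512060978→1256328866, (18,13):4910178·13+62022324→125854638
@19  (19,8):189036065010·8+197462483400→1709751003480, (19,9):106175395755·9+189036065010→1144614626805, (19,10):37112163803·10+106175395755→477297033785, (19,11):8391004908·11+37112163803→129413217791, (19,12):1256328866·12+8391004908→23466951300, (19,13):125854638·13+1256328866→2892439160
@20  (20,9):1144614626805·9+1709751003480→12011282644725, (20,10):477297033785·10+1144614626805→5917584964655, (20,11):129413217791·11+477297033785→1900842429486, (20,12):23466951300·12+129413217791→411016633391, (20,13):2892439160·13+23466951300→61068660380
@21  (21,10):5917584964655·10+12011282644725→71187132291275, (21,11):1900842429486·11+5917584964655→26826851689001, (21,12):411016633391·12+1900842429486→6833042030178, (21,13):61068660380·13+411016633391→1204909218331
Read S(21,10) = 71187132291275, S(21,11) = 26826851689001, S(21,12) = 6833042030178, S(21,13) = 1204909218331.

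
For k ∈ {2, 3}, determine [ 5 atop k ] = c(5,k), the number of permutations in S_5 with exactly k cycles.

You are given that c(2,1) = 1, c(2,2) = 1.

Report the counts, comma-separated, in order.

50, 35

[3] T[3,1]:2*1+0=2 · T[3,2]:2*1+1=3 · T[3,3]:2*0+1=1
[4] T[4,1]:3*2+0=6 · T[4,2]:3*3+2=11 · T[4,3]:3*1+3=6
[5] T[5,2]:4*11+6=50 · T[5,3]:4*6+11=35
Read c(5,2) = 50, c(5,3) = 35.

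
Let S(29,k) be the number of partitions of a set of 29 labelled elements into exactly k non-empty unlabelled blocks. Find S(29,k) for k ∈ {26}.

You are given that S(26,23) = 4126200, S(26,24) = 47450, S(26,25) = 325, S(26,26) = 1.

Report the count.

8336601

i=27: T(27,24)=4126200+24·47450=5265000 | T(27,25)=47450+25·325=55575 | T(27,26)=325+26·1=351
i=28: T(28,25)=5265000+25·55575=6654375 | T(28,26)=55575+26·351=64701
i=29: T(29,26)=6654375+26·64701=8336601
Read S(29,26) = 8336601.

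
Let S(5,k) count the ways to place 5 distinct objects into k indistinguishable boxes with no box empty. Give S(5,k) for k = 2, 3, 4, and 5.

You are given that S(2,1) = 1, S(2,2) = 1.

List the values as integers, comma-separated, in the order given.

15, 25, 10, 1

i=3: T(3,1)=0+1·1=1 | T(3,2)=1+2·1=3 | T(3,3)=1+3·0=1
i=4: T(4,1)=0+1·1=1 | T(4,2)=1+2·3=7 | T(4,3)=3+3·1=6 | T(4,4)=1+4·0=1
i=5: T(5,2)=1+2·7=15 | T(5,3)=7+3·6=25 | T(5,4)=6+4·1=10 | T(5,5)=1+5·0=1
Read S(5,2) = 15, S(5,3) = 25, S(5,4) = 10, S(5,5) = 1.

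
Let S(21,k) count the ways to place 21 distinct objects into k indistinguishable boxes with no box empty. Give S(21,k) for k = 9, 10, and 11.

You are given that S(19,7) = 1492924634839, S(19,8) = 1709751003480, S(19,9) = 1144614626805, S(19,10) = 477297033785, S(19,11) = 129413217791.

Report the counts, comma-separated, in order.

r20: T_20,8=8×1709751003480+1492924634839=15170932662679; T_20,9=9×1144614626805+1709751003480=12011282644725; T_20,10=10×477297033785+1144614626805=5917584964655; T_20,11=11×129413217791+477297033785=1900842429486
r21: T_21,9=9×12011282644725+15170932662679=123272476465204; T_21,10=10×5917584964655+12011282644725=71187132291275; T_21,11=11×1900842429486+5917584964655=26826851689001
Read S(21,9) = 123272476465204, S(21,10) = 71187132291275, S(21,11) = 26826851689001.

123272476465204, 71187132291275, 26826851689001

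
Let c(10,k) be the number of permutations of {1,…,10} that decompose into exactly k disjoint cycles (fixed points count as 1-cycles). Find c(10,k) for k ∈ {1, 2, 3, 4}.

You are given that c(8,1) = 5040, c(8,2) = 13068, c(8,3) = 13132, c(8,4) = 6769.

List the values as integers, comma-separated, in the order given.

row 9: T[9][1]=8·5040+0=40320  T[9][2]=8·13068+5040=109584  T[9][3]=8·13132+13068=118124  T[9][4]=8·6769+13132=67284
row 10: T[10][1]=9·40320+0=362880  T[10][2]=9·109584+40320=1026576  T[10][3]=9·118124+109584=1172700  T[10][4]=9·67284+118124=723680
Read c(10,1) = 362880, c(10,2) = 1026576, c(10,3) = 1172700, c(10,4) = 723680.

362880, 1026576, 1172700, 723680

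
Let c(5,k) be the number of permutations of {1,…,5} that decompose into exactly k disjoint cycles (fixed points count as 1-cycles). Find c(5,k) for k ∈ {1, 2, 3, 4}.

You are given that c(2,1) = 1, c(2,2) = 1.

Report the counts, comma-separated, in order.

24, 50, 35, 10

i=3: T(3,1)=0+2·1=2 | T(3,2)=1+2·1=3 | T(3,3)=1+2·0=1
i=4: T(4,1)=0+3·2=6 | T(4,2)=2+3·3=11 | T(4,3)=3+3·1=6 | T(4,4)=1+3·0=1
i=5: T(5,1)=0+4·6=24 | T(5,2)=6+4·11=50 | T(5,3)=11+4·6=35 | T(5,4)=6+4·1=10
Read c(5,1) = 24, c(5,2) = 50, c(5,3) = 35, c(5,4) = 10.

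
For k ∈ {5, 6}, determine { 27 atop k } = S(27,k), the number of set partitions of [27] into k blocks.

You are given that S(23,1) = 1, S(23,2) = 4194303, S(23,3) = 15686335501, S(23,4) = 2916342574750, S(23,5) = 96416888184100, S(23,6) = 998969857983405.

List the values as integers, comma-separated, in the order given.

@24  (24,2):4194303·2+1→8388607, (24,3):15686335501·3+4194303→47063200806, (24,4):2916342574750·4+15686335501→11681056634501, (24,5):96416888184100·5+2916342574750→485000783495250, (24,6):998969857983405·6+96416888184100→6090236036084530
@25  (25,3):47063200806·3+8388607→141197991025, (25,4):11681056634501·4+47063200806→46771289738810, (25,5):485000783495250·5+11681056634501→2436684974110751, (25,6):6090236036084530·6+485000783495250→37026417000002430
@26  (26,4):46771289738810·4+141197991025→187226356946265, (26,5):2436684974110751·5+46771289738810→12230196160292565, (26,6):37026417000002430·6+2436684974110751→224595186974125331
@27  (27,5):12230196160292565·5+187226356946265→61338207158409090, (27,6):224595186974125331·6+12230196160292565→1359801318005044551
Read S(27,5) = 61338207158409090, S(27,6) = 1359801318005044551.

61338207158409090, 1359801318005044551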